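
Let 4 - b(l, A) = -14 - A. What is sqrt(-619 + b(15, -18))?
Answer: I*sqrt(619) ≈ 24.88*I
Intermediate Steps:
b(l, A) = 18 + A (b(l, A) = 4 - (-14 - A) = 4 + (14 + A) = 18 + A)
sqrt(-619 + b(15, -18)) = sqrt(-619 + (18 - 18)) = sqrt(-619 + 0) = sqrt(-619) = I*sqrt(619)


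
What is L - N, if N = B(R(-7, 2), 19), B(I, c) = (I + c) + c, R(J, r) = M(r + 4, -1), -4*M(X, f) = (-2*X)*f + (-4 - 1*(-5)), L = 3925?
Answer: 15561/4 ≈ 3890.3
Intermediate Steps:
M(X, f) = -¼ + X*f/2 (M(X, f) = -((-2*X)*f + (-4 - 1*(-5)))/4 = -(-2*X*f + (-4 + 5))/4 = -(-2*X*f + 1)/4 = -(1 - 2*X*f)/4 = -¼ + X*f/2)
R(J, r) = -9/4 - r/2 (R(J, r) = -¼ + (½)*(r + 4)*(-1) = -¼ + (½)*(4 + r)*(-1) = -¼ + (-2 - r/2) = -9/4 - r/2)
B(I, c) = I + 2*c
N = 139/4 (N = (-9/4 - ½*2) + 2*19 = (-9/4 - 1) + 38 = -13/4 + 38 = 139/4 ≈ 34.750)
L - N = 3925 - 1*139/4 = 3925 - 139/4 = 15561/4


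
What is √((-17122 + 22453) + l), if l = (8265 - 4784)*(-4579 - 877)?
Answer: I*√18987005 ≈ 4357.4*I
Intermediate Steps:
l = -18992336 (l = 3481*(-5456) = -18992336)
√((-17122 + 22453) + l) = √((-17122 + 22453) - 18992336) = √(5331 - 18992336) = √(-18987005) = I*√18987005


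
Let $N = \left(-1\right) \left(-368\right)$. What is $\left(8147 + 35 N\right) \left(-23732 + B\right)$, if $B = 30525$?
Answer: $142836411$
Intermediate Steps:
$N = 368$
$\left(8147 + 35 N\right) \left(-23732 + B\right) = \left(8147 + 35 \cdot 368\right) \left(-23732 + 30525\right) = \left(8147 + 12880\right) 6793 = 21027 \cdot 6793 = 142836411$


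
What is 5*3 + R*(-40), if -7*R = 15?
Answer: 705/7 ≈ 100.71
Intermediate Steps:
R = -15/7 (R = -⅐*15 = -15/7 ≈ -2.1429)
5*3 + R*(-40) = 5*3 - 15/7*(-40) = 15 + 600/7 = 705/7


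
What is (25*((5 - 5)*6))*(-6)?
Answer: 0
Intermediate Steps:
(25*((5 - 5)*6))*(-6) = (25*(0*6))*(-6) = (25*0)*(-6) = 0*(-6) = 0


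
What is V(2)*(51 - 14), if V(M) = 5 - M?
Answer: 111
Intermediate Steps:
V(2)*(51 - 14) = (5 - 1*2)*(51 - 14) = (5 - 2)*37 = 3*37 = 111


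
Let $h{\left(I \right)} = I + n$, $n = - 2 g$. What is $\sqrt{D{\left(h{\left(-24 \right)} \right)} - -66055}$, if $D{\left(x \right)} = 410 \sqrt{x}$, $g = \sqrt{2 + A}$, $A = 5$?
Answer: $\sqrt{66055 + 410 i \sqrt{2} \sqrt{12 + \sqrt{7}}} \approx 257.05 + 4.316 i$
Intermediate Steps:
$g = \sqrt{7}$ ($g = \sqrt{2 + 5} = \sqrt{7} \approx 2.6458$)
$n = - 2 \sqrt{7} \approx -5.2915$
$h{\left(I \right)} = I - 2 \sqrt{7}$
$\sqrt{D{\left(h{\left(-24 \right)} \right)} - -66055} = \sqrt{410 \sqrt{-24 - 2 \sqrt{7}} - -66055} = \sqrt{410 \sqrt{-24 - 2 \sqrt{7}} + 66055} = \sqrt{66055 + 410 \sqrt{-24 - 2 \sqrt{7}}}$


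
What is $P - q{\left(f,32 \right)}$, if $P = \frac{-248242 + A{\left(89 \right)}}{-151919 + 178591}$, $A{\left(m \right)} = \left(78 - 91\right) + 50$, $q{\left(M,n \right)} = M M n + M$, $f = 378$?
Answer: $- \frac{121962395757}{26672} \approx -4.5727 \cdot 10^{6}$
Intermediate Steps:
$q{\left(M,n \right)} = M + n M^{2}$ ($q{\left(M,n \right)} = M^{2} n + M = n M^{2} + M = M + n M^{2}$)
$A{\left(m \right)} = 37$ ($A{\left(m \right)} = -13 + 50 = 37$)
$P = - \frac{248205}{26672}$ ($P = \frac{-248242 + 37}{-151919 + 178591} = - \frac{248205}{26672} \approx -9.3058$)
$P - q{\left(f,32 \right)} = - \frac{248205}{26672} - 378 \left(1 + 378 \cdot 32\right) = - \frac{248205}{26672} - 378 \left(1 + 12096\right) = - \frac{248205}{26672} - 378 \cdot 12097 = - \frac{248205}{26672} - 4572666 = - \frac{121962395757}{26672}$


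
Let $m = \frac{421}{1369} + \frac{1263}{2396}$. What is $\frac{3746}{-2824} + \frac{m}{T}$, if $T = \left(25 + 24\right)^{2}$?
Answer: $- \frac{131670458533}{99288533449} \approx -1.3261$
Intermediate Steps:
$m = \frac{2737763}{3280124}$ ($m = 421 \cdot \frac{1}{1369} + 1263 \cdot \frac{1}{2396} = \frac{421}{1369} + \frac{1263}{2396} = \frac{2737763}{3280124} \approx 0.83465$)
$T = 2401$ ($T = 49^{2} = 2401$)
$\frac{3746}{-2824} + \frac{m}{T} = \frac{3746}{-2824} + \frac{2737763}{3280124 \cdot 2401} = 3746 \left(- \frac{1}{2824}\right) + \frac{2737763}{3280124} \cdot \frac{1}{2401} = - \frac{1873}{1412} + \frac{391109}{1125082532} = - \frac{131670458533}{99288533449}$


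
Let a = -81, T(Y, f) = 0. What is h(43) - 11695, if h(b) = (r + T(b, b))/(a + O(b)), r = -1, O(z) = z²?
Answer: -20676761/1768 ≈ -11695.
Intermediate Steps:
h(b) = -1/(-81 + b²) (h(b) = (-1 + 0)/(-81 + b²) = -1/(-81 + b²))
h(43) - 11695 = -1/(-81 + 43²) - 11695 = -1/(-81 + 1849) - 11695 = -1/1768 - 11695 = -20676761/1768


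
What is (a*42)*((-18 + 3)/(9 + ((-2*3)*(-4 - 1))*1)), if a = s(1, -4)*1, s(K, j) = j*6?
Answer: 5040/13 ≈ 387.69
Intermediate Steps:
s(K, j) = 6*j
a = -24 (a = (6*(-4))*1 = -24*1 = -24)
(a*42)*((-18 + 3)/(9 + ((-2*3)*(-4 - 1))*1)) = (-24*42)*((-18 + 3)/(9 + ((-2*3)*(-4 - 1))*1)) = -(-15120)/(9 - 6*(-5)*1) = -(-15120)/(9 + 30*1) = -(-15120)/(9 + 30) = -(-15120)/39 = -1008*(-5/13) = 5040/13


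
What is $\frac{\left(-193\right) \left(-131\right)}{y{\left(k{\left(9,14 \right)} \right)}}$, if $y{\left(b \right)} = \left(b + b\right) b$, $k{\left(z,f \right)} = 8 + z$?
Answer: $\frac{25283}{578} \approx 43.742$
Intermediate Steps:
$y{\left(b \right)} = 2 b^{2}$ ($y{\left(b \right)} = 2 b b = 2 b^{2}$)
$\frac{\left(-193\right) \left(-131\right)}{y{\left(k{\left(9,14 \right)} \right)}} = \frac{\left(-193\right) \left(-131\right)}{2 \left(8 + 9\right)^{2}} = \frac{25283}{2 \cdot 17^{2}} = \frac{25283}{2 \cdot 289} = \frac{25283}{578}$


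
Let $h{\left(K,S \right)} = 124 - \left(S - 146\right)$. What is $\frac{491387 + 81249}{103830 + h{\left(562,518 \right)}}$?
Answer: $\frac{286318}{51791} \approx 5.5283$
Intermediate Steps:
$h{\left(K,S \right)} = 270 - S$ ($h{\left(K,S \right)} = 124 - \left(-146 + S\right) = 270 - S$)
$\frac{491387 + 81249}{103830 + h{\left(562,518 \right)}} = \frac{491387 + 81249}{103830 + \left(270 - 518\right)} = \frac{572636}{103830 + \left(270 - 518\right)} = \frac{572636}{103830 - 248} = \frac{572636}{103582} = 572636 \cdot \frac{1}{103582} = \frac{286318}{51791}$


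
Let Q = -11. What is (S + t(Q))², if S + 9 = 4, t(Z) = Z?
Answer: 256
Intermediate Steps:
S = -5 (S = -9 + 4 = -5)
(S + t(Q))² = (-5 - 11)² = (-16)² = 256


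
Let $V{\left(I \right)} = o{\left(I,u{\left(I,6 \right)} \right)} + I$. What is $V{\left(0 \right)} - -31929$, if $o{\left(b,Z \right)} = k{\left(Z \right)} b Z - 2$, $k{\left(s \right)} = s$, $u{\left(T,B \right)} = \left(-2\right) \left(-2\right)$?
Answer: $31927$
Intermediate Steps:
$u{\left(T,B \right)} = 4$
$o{\left(b,Z \right)} = -2 + b Z^{2}$ ($o{\left(b,Z \right)} = Z b Z - 2 = b Z^{2} - 2 = -2 + b Z^{2}$)
$V{\left(I \right)} = -2 + 17 I$ ($V{\left(I \right)} = \left(-2 + I 4^{2}\right) + I = \left(-2 + I 16\right) + I = \left(-2 + 16 I\right) + I = -2 + 17 I$)
$V{\left(0 \right)} - -31929 = \left(-2 + 17 \cdot 0\right) - -31929 = \left(-2 + 0\right) + 31929 = -2 + 31929 = 31927$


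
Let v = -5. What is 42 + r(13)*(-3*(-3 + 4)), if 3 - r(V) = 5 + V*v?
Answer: -147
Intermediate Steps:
r(V) = -2 + 5*V (r(V) = 3 - (5 + V*(-5)) = 3 - (5 - 5*V) = 3 + (-5 + 5*V) = -2 + 5*V)
42 + r(13)*(-3*(-3 + 4)) = 42 + (-2 + 5*13)*(-3*(-3 + 4)) = 42 + (-2 + 65)*(-3*1) = 42 + 63*(-3) = 42 - 189 = -147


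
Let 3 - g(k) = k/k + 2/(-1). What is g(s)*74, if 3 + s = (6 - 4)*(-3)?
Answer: 296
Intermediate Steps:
s = -9 (s = -3 + (6 - 4)*(-3) = -3 + 2*(-3) = -3 - 6 = -9)
g(k) = 4 (g(k) = 3 - (k/k + 2/(-1)) = 3 - (1 + 2*(-1)) = 3 - (1 - 2) = 3 - 1*(-1) = 3 + 1 = 4)
g(s)*74 = 4*74 = 296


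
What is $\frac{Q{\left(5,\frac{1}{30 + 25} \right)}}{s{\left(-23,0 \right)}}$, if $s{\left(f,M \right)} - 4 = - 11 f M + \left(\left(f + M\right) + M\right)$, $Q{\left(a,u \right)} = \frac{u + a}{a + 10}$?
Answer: $- \frac{92}{5225} \approx -0.017608$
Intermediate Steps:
$Q{\left(a,u \right)} = \frac{a + u}{10 + a}$
$s{\left(f,M \right)} = 4 + f + 2 M - 11 M f$ ($s{\left(f,M \right)} = 4 + \left(- 11 f M + \left(\left(f + M\right) + M\right)\right) = 4 - \left(- f - 2 M + 11 M f\right) = 4 + \left(f + 2 M - 11 M f\right) = 4 + f + 2 M - 11 M f$)
$\frac{Q{\left(5,\frac{1}{30 + 25} \right)}}{s{\left(-23,0 \right)}} = \frac{\frac{1}{10 + 5} \left(5 + \frac{1}{30 + 25}\right)}{4 - 23 + 2 \cdot 0 - 0 \left(-23\right)} = \frac{\frac{1}{15} \left(5 + \frac{1}{55}\right)}{4 - 23 + 0 + 0} = \frac{\frac{1}{15} \left(5 + \frac{1}{55}\right)}{-19} = \frac{1}{15} \cdot \frac{276}{55} \left(- \frac{1}{19}\right) = \frac{92}{275} \left(- \frac{1}{19}\right) = - \frac{92}{5225}$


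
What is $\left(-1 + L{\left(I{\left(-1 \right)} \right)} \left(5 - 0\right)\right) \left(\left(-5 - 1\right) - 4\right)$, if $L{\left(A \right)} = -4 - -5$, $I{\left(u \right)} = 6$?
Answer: $-40$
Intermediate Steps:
$L{\left(A \right)} = 1$ ($L{\left(A \right)} = -4 + 5 = 1$)
$\left(-1 + L{\left(I{\left(-1 \right)} \right)} \left(5 - 0\right)\right) \left(\left(-5 - 1\right) - 4\right) = \left(-1 + 1 \left(5 - 0\right)\right) \left(\left(-5 - 1\right) - 4\right) = \left(-1 + 1 \left(5 + 0\right)\right) \left(\left(-5 - 1\right) - 4\right) = \left(-1 + 1 \cdot 5\right) \left(-6 - 4\right) = \left(-1 + 5\right) \left(-10\right) = 4 \left(-10\right) = -40$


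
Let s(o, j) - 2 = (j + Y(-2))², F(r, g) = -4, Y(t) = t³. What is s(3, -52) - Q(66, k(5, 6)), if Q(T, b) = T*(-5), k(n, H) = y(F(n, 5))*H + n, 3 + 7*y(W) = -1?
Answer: 3932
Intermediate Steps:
s(o, j) = 2 + (-8 + j)² (s(o, j) = 2 + (j + (-2)³)² = 2 + (j - 8)² = 2 + (-8 + j)²)
y(W) = -4/7 (y(W) = -3/7 + (⅐)*(-1) = -3/7 - ⅐ = -4/7)
k(n, H) = n - 4*H/7 (k(n, H) = -4*H/7 + n = n - 4*H/7)
Q(T, b) = -5*T
s(3, -52) - Q(66, k(5, 6)) = (2 + (-8 - 52)²) - (-5)*66 = (2 + (-60)²) - 1*(-330) = (2 + 3600) + 330 = 3602 + 330 = 3932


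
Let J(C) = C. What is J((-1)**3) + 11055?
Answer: 11054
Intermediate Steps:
J((-1)**3) + 11055 = (-1)**3 + 11055 = -1 + 11055 = 11054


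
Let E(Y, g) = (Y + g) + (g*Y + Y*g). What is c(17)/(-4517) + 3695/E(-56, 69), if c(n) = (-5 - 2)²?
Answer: -3413670/6969731 ≈ -0.48979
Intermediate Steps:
c(n) = 49 (c(n) = (-7)² = 49)
E(Y, g) = Y + g + 2*Y*g (E(Y, g) = (Y + g) + (Y*g + Y*g) = (Y + g) + 2*Y*g = Y + g + 2*Y*g)
c(17)/(-4517) + 3695/E(-56, 69) = 49/(-4517) + 3695/(-56 + 69 + 2*(-56)*69) = 49*(-1/4517) + 3695/(-56 + 69 - 7728) = -49/4517 + 3695/(-7715) = -49/4517 + 3695*(-1/7715) = -49/4517 - 739/1543 = -3413670/6969731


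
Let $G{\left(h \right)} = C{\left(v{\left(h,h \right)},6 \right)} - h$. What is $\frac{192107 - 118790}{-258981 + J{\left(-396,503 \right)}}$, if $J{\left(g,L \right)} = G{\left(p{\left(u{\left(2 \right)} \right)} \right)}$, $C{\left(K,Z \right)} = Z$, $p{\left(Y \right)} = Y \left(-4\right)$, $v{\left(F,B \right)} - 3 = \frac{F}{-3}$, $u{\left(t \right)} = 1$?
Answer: $- \frac{73317}{258971} \approx -0.28311$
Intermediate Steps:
$v{\left(F,B \right)} = 3 - \frac{F}{3}$ ($v{\left(F,B \right)} = 3 + \frac{F}{-3} = 3 + F \left(- \frac{1}{3}\right) = 3 - \frac{F}{3}$)
$p{\left(Y \right)} = - 4 Y$
$G{\left(h \right)} = 6 - h$
$J{\left(g,L \right)} = 10$ ($J{\left(g,L \right)} = 6 - \left(-4\right) 1 = 6 - -4 = 6 + 4 = 10$)
$\frac{192107 - 118790}{-258981 + J{\left(-396,503 \right)}} = \frac{192107 - 118790}{-258981 + 10} = \frac{73317}{-258971} = 73317 \left(- \frac{1}{258971}\right) = - \frac{73317}{258971}$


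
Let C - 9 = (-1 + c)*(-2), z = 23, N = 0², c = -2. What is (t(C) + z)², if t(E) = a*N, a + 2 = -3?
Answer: 529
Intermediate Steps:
N = 0
a = -5 (a = -2 - 3 = -5)
C = 15 (C = 9 + (-1 - 2)*(-2) = 9 - 3*(-2) = 9 + 6 = 15)
t(E) = 0 (t(E) = -5*0 = 0)
(t(C) + z)² = (0 + 23)² = 23² = 529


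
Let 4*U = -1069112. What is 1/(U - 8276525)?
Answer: -1/8543803 ≈ -1.1704e-7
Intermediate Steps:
U = -267278 (U = (¼)*(-1069112) = -267278)
1/(U - 8276525) = 1/(-267278 - 8276525) = 1/(-8543803) = -1/8543803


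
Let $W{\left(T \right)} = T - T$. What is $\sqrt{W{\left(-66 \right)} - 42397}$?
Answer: $i \sqrt{42397} \approx 205.91 i$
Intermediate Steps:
$W{\left(T \right)} = 0$
$\sqrt{W{\left(-66 \right)} - 42397} = \sqrt{0 - 42397} = \sqrt{-42397} = i \sqrt{42397}$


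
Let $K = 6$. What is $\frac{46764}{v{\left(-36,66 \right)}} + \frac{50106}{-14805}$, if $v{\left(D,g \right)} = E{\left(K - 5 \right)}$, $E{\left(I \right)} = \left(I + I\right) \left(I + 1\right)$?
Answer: $\frac{8239769}{705} \approx 11688.0$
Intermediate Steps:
$E{\left(I \right)} = 2 I \left(1 + I\right)$
$v{\left(D,g \right)} = 4$ ($v{\left(D,g \right)} = 2 \left(6 - 5\right) \left(1 + \left(6 - 5\right)\right) = 2 \cdot 1 \left(1 + 1\right) = 2 \cdot 1 \cdot 2 = 4$)
$\frac{46764}{v{\left(-36,66 \right)}} + \frac{50106}{-14805} = \frac{46764}{4} + \frac{50106}{-14805} = 46764 \cdot \frac{1}{4} + 50106 \left(- \frac{1}{14805}\right) = 11691 - \frac{2386}{705} = \frac{8239769}{705}$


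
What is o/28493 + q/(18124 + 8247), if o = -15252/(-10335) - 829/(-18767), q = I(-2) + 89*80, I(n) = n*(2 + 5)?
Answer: 13092826958500813/48579032044260445 ≈ 0.26952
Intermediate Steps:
I(n) = 7*n (I(n) = n*7 = 7*n)
q = 7106 (q = 7*(-2) + 89*80 = -14 + 7120 = 7106)
o = 98267333/64652315 (o = -15252*(-1/10335) - 829*(-1/18767) = 5084/3445 + 829/18767 = 98267333/64652315 ≈ 1.5199)
o/28493 + q/(18124 + 8247) = (98267333/64652315)/28493 + 7106/(18124 + 8247) = (98267333/64652315)*(1/28493) + 7106/26371 = 98267333/1842138411295 + 7106*(1/26371) = 98267333/1842138411295 + 7106/26371 = 13092826958500813/48579032044260445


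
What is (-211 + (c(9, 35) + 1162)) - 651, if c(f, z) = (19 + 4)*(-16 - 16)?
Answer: -436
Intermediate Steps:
c(f, z) = -736 (c(f, z) = 23*(-32) = -736)
(-211 + (c(9, 35) + 1162)) - 651 = (-211 + (-736 + 1162)) - 651 = (-211 + 426) - 651 = 215 - 651 = -436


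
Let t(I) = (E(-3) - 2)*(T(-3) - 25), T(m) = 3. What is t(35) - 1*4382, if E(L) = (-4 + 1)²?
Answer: -4536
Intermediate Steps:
E(L) = 9 (E(L) = (-3)² = 9)
t(I) = -154 (t(I) = (9 - 2)*(3 - 25) = 7*(-22) = -154)
t(35) - 1*4382 = -154 - 1*4382 = -154 - 4382 = -4536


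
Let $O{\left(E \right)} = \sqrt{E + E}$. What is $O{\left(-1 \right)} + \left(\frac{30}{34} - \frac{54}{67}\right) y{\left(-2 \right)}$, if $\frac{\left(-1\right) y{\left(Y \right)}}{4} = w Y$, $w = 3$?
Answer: $\frac{2088}{1139} + i \sqrt{2} \approx 1.8332 + 1.4142 i$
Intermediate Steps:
$y{\left(Y \right)} = - 12 Y$ ($y{\left(Y \right)} = - 4 \cdot 3 Y = - 12 Y$)
$O{\left(E \right)} = \sqrt{2} \sqrt{E}$ ($O{\left(E \right)} = \sqrt{2 E} = \sqrt{2} \sqrt{E}$)
$O{\left(-1 \right)} + \left(\frac{30}{34} - \frac{54}{67}\right) y{\left(-2 \right)} = \sqrt{2} \sqrt{-1} + \left(\frac{30}{34} - \frac{54}{67}\right) \left(\left(-12\right) \left(-2\right)\right) = \sqrt{2} i + \left(30 \cdot \frac{1}{34} - \frac{54}{67}\right) 24 = i \sqrt{2} + \left(\frac{15}{17} - \frac{54}{67}\right) 24 = i \sqrt{2} + \frac{87}{1139} \cdot 24 = i \sqrt{2} + \frac{2088}{1139} = \frac{2088}{1139} + i \sqrt{2}$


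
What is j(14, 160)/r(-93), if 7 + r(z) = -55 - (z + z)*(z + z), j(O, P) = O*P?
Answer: -1120/17329 ≈ -0.064632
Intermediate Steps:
r(z) = -62 - 4*z**2 (r(z) = -7 + (-55 - (z + z)*(z + z)) = -7 + (-55 - 2*z*2*z) = -7 + (-55 - 4*z**2) = -62 - 4*z**2)
j(14, 160)/r(-93) = (14*160)/(-62 - 4*(-93)**2) = 2240/(-62 - 4*8649) = 2240/(-62 - 34596) = 2240/(-34658) = 2240*(-1/34658) = -1120/17329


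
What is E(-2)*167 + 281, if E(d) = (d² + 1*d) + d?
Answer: 281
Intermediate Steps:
E(d) = d² + 2*d (E(d) = (d² + d) + d = (d + d²) + d = d² + 2*d)
E(-2)*167 + 281 = -2*(2 - 2)*167 + 281 = -2*0*167 + 281 = 0*167 + 281 = 0 + 281 = 281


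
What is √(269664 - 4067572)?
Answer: 2*I*√949477 ≈ 1948.8*I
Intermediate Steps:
√(269664 - 4067572) = √(-3797908) = 2*I*√949477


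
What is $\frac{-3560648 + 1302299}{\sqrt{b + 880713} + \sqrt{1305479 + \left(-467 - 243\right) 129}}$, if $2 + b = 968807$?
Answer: $- \frac{2258349}{\sqrt{1213889} + 3 \sqrt{205502}} \approx -917.38$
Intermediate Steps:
$b = 968805$ ($b = -2 + 968807 = 968805$)
$\frac{-3560648 + 1302299}{\sqrt{b + 880713} + \sqrt{1305479 + \left(-467 - 243\right) 129}} = \frac{-3560648 + 1302299}{\sqrt{968805 + 880713} + \sqrt{1305479 + \left(-467 - 243\right) 129}} = - \frac{2258349}{\sqrt{1849518} + \sqrt{1305479 - 91590}} = - \frac{2258349}{3 \sqrt{205502} + \sqrt{1305479 - 91590}} = - \frac{2258349}{3 \sqrt{205502} + \sqrt{1213889}} = - \frac{2258349}{\sqrt{1213889} + 3 \sqrt{205502}}$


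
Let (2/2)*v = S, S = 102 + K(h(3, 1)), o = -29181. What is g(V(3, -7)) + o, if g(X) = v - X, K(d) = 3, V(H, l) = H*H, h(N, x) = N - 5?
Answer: -29085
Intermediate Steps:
h(N, x) = -5 + N
V(H, l) = H**2
S = 105 (S = 102 + 3 = 105)
v = 105
g(X) = 105 - X
g(V(3, -7)) + o = (105 - 1*3**2) - 29181 = (105 - 1*9) - 29181 = (105 - 9) - 29181 = 96 - 29181 = -29085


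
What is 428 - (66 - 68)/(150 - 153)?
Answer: 1282/3 ≈ 427.33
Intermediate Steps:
428 - (66 - 68)/(150 - 153) = 428 - (-2)/(-3) = 428 - (-2)*(-1)/3 = 428 - 1*2/3 = 428 - 2/3 = 1282/3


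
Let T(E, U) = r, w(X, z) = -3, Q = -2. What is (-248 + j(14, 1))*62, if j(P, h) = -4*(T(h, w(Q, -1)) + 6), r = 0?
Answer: -16864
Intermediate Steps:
T(E, U) = 0
j(P, h) = -24 (j(P, h) = -4*(0 + 6) = -4*6 = -24)
(-248 + j(14, 1))*62 = (-248 - 24)*62 = -272*62 = -16864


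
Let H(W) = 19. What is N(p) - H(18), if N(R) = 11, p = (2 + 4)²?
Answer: -8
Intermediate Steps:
p = 36 (p = 6² = 36)
N(p) - H(18) = 11 - 1*19 = 11 - 19 = -8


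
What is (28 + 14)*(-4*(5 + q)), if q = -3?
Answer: -336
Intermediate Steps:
(28 + 14)*(-4*(5 + q)) = (28 + 14)*(-4*(5 - 3)) = 42*(-4*2) = 42*(-8) = -336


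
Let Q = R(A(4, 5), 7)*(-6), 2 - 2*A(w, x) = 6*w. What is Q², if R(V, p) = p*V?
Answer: 213444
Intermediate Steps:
A(w, x) = 1 - 3*w
R(V, p) = V*p
Q = 462 (Q = ((1 - 3*4)*7)*(-6) = ((1 - 12)*7)*(-6) = -11*7*(-6) = -77*(-6) = 462)
Q² = 462² = 213444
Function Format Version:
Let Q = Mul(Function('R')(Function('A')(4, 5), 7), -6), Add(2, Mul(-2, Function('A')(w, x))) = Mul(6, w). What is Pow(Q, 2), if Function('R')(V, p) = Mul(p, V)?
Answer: 213444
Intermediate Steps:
Function('A')(w, x) = Add(1, Mul(-3, w)) (Function('A')(w, x) = Add(1, Mul(Rational(-1, 2), Mul(6, w))) = Add(1, Mul(-3, w)))
Function('R')(V, p) = Mul(V, p)
Q = 462 (Q = Mul(Mul(Add(1, Mul(-3, 4)), 7), -6) = Mul(Mul(Add(1, -12), 7), -6) = Mul(Mul(-11, 7), -6) = Mul(-77, -6) = 462)
Pow(Q, 2) = Pow(462, 2) = 213444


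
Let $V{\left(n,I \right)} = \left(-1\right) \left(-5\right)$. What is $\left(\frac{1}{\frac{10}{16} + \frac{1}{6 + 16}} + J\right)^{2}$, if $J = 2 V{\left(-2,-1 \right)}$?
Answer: $\frac{459684}{3481} \approx 132.06$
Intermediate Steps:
$V{\left(n,I \right)} = 5$
$J = 10$ ($J = 2 \cdot 5 = 10$)
$\left(\frac{1}{\frac{10}{16} + \frac{1}{6 + 16}} + J\right)^{2} = \left(\frac{1}{\frac{10}{16} + \frac{1}{6 + 16}} + 10\right)^{2} = \left(\frac{1}{10 \cdot \frac{1}{16} + \frac{1}{22}} + 10\right)^{2} = \left(\frac{1}{\frac{5}{8} + \frac{1}{22}} + 10\right)^{2} = \left(\frac{1}{\frac{59}{88}} + 10\right)^{2} = \left(\frac{88}{59} + 10\right)^{2} = \left(\frac{678}{59}\right)^{2} = \frac{459684}{3481}$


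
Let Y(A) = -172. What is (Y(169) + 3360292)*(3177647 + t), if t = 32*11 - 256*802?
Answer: 9988585042440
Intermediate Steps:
t = -204960 (t = 352 - 205312 = -204960)
(Y(169) + 3360292)*(3177647 + t) = (-172 + 3360292)*(3177647 - 204960) = 3360120*2972687 = 9988585042440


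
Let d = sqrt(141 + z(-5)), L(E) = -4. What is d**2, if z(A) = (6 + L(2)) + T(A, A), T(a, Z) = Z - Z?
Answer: 143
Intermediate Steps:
T(a, Z) = 0
z(A) = 2 (z(A) = (6 - 4) + 0 = 2 + 0 = 2)
d = sqrt(143) (d = sqrt(141 + 2) = sqrt(143) ≈ 11.958)
d**2 = (sqrt(143))**2 = 143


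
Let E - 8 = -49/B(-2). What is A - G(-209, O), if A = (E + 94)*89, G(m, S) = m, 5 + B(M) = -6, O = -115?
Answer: 106518/11 ≈ 9683.5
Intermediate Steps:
B(M) = -11 (B(M) = -5 - 6 = -11)
E = 137/11 (E = 8 - 49/(-11) = 8 - 49*(-1/11) = 8 + 49/11 = 137/11 ≈ 12.455)
A = 104219/11 (A = (137/11 + 94)*89 = (1171/11)*89 = 104219/11 ≈ 9474.5)
A - G(-209, O) = 104219/11 - 1*(-209) = 104219/11 + 209 = 106518/11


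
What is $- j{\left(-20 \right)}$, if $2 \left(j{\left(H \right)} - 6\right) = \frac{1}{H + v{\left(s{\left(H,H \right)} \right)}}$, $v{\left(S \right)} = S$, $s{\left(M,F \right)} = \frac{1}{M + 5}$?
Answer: $- \frac{3597}{602} \approx -5.9751$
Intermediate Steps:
$s{\left(M,F \right)} = \frac{1}{5 + M}$
$j{\left(H \right)} = 6 + \frac{1}{2 \left(H + \frac{1}{5 + H}\right)}$
$- j{\left(-20 \right)} = - \frac{12 + \left(1 + 12 \left(-20\right)\right) \left(5 - 20\right)}{2 \left(1 - 20 \left(5 - 20\right)\right)} = - \frac{12 + \left(1 - 240\right) \left(-15\right)}{2 \left(1 - -300\right)} = - \frac{12 - -3585}{2 \left(1 + 300\right)} = - \frac{12 + 3585}{2 \cdot 301} = - \frac{3597}{2 \cdot 301} = \left(-1\right) \frac{3597}{602} = - \frac{3597}{602}$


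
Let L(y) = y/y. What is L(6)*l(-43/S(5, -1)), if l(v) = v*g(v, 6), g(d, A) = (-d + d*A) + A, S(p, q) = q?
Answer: 9503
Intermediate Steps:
g(d, A) = A - d + A*d (g(d, A) = (-d + A*d) + A = A - d + A*d)
l(v) = v*(6 + 5*v) (l(v) = v*(6 - v + 6*v) = v*(6 + 5*v))
L(y) = 1
L(6)*l(-43/S(5, -1)) = 1*((-43/(-1))*(6 + 5*(-43/(-1)))) = 1*((-43*(-1))*(6 + 5*(-43*(-1)))) = 1*(43*(6 + 5*43)) = 1*(43*(6 + 215)) = 1*(43*221) = 1*9503 = 9503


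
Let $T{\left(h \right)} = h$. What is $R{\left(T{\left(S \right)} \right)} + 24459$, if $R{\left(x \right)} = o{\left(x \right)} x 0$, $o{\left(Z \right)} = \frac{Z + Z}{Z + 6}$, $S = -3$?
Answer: $24459$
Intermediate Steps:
$o{\left(Z \right)} = \frac{2 Z}{6 + Z}$
$R{\left(x \right)} = 0$ ($R{\left(x \right)} = \frac{2 x}{6 + x} x 0 = \frac{2 x^{2}}{6 + x} 0 = 0$)
$R{\left(T{\left(S \right)} \right)} + 24459 = 0 + 24459 = 24459$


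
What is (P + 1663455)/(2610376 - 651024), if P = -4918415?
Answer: -406870/244919 ≈ -1.6612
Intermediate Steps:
(P + 1663455)/(2610376 - 651024) = (-4918415 + 1663455)/(2610376 - 651024) = -3254960/1959352 = -3254960*1/1959352 = -406870/244919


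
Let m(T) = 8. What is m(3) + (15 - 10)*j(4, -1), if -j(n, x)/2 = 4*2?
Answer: -72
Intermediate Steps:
j(n, x) = -16 (j(n, x) = -8*2 = -2*8 = -16)
m(3) + (15 - 10)*j(4, -1) = 8 + (15 - 10)*(-16) = 8 + 5*(-16) = 8 - 80 = -72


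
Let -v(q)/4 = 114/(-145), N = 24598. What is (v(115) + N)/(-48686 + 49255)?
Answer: 3567166/82505 ≈ 43.236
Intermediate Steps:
v(q) = 456/145 (v(q) = -456/(-145) = -456*(-1)/145 = -4*(-114/145) = 456/145)
(v(115) + N)/(-48686 + 49255) = (456/145 + 24598)/(-48686 + 49255) = (3567166/145)/569 = (3567166/145)*(1/569) = 3567166/82505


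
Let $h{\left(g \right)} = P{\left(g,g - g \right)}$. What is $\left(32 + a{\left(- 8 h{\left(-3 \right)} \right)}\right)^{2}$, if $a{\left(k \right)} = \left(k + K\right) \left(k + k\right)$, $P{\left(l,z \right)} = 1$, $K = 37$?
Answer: $186624$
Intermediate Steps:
$h{\left(g \right)} = 1$
$a{\left(k \right)} = 2 k \left(37 + k\right)$ ($a{\left(k \right)} = \left(k + 37\right) \left(k + k\right) = \left(37 + k\right) 2 k = 2 k \left(37 + k\right)$)
$\left(32 + a{\left(- 8 h{\left(-3 \right)} \right)}\right)^{2} = \left(32 + 2 \left(\left(-8\right) 1\right) \left(37 - 8\right)\right)^{2} = \left(32 + 2 \left(-8\right) \left(37 - 8\right)\right)^{2} = \left(32 + 2 \left(-8\right) 29\right)^{2} = \left(32 - 464\right)^{2} = \left(-432\right)^{2} = 186624$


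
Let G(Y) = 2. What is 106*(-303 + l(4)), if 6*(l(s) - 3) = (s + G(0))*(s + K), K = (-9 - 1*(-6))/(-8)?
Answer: -125345/4 ≈ -31336.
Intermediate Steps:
K = 3/8 (K = (-9 + 6)*(-⅛) = -3*(-⅛) = 3/8 ≈ 0.37500)
l(s) = 3 + (2 + s)*(3/8 + s)/6 (l(s) = 3 + ((s + 2)*(s + 3/8))/6 = 3 + ((2 + s)*(3/8 + s))/6 = 3 + (2 + s)*(3/8 + s)/6)
106*(-303 + l(4)) = 106*(-303 + (25/8 + (⅙)*4² + (19/48)*4)) = 106*(-303 + (25/8 + (⅙)*16 + 19/12)) = 106*(-303 + (25/8 + 8/3 + 19/12)) = 106*(-303 + 59/8) = 106*(-2365/8) = -125345/4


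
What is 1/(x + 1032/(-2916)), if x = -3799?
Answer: -243/923243 ≈ -0.00026320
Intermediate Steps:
1/(x + 1032/(-2916)) = 1/(-3799 + 1032/(-2916)) = 1/(-3799 + 1032*(-1/2916)) = 1/(-3799 - 86/243) = 1/(-923243/243) = -243/923243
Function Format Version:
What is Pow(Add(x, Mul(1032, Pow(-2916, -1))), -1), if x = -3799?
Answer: Rational(-243, 923243) ≈ -0.00026320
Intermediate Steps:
Pow(Add(x, Mul(1032, Pow(-2916, -1))), -1) = Pow(Add(-3799, Mul(1032, Pow(-2916, -1))), -1) = Pow(Add(-3799, Mul(1032, Rational(-1, 2916))), -1) = Pow(Add(-3799, Rational(-86, 243)), -1) = Pow(Rational(-923243, 243), -1) = Rational(-243, 923243)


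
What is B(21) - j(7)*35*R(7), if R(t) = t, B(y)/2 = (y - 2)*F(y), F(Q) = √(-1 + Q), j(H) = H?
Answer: -1715 + 76*√5 ≈ -1545.1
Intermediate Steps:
B(y) = 2*√(-1 + y)*(-2 + y) (B(y) = 2*((y - 2)*√(-1 + y)) = 2*((-2 + y)*√(-1 + y)) = 2*(√(-1 + y)*(-2 + y)) = 2*√(-1 + y)*(-2 + y))
B(21) - j(7)*35*R(7) = 2*√(-1 + 21)*(-2 + 21) - 7*35*7 = 2*√20*19 - 245*7 = 2*(2*√5)*19 - 1*1715 = 76*√5 - 1715 = -1715 + 76*√5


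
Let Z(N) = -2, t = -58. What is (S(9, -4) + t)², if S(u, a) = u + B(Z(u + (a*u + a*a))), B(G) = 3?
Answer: 2116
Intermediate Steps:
S(u, a) = 3 + u (S(u, a) = u + 3 = 3 + u)
(S(9, -4) + t)² = ((3 + 9) - 58)² = (12 - 58)² = (-46)² = 2116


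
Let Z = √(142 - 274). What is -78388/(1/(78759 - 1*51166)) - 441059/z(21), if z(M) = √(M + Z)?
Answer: -2162960084 - 441059/√(21 + 2*I*√33) ≈ -2.163e+9 + 22330.0*I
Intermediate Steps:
Z = 2*I*√33 (Z = √(-132) = 2*I*√33 ≈ 11.489*I)
z(M) = √(M + 2*I*√33)
-78388/(1/(78759 - 1*51166)) - 441059/z(21) = -78388/(1/(78759 - 1*51166)) - 441059/√(21 + 2*I*√33) = -78388/(1/(78759 - 51166)) - 441059/√(21 + 2*I*√33) = -78388/(1/27593) - 441059/√(21 + 2*I*√33) = -78388/1/27593 - 441059/√(21 + 2*I*√33) = -78388*27593 - 441059/√(21 + 2*I*√33) = -2162960084 - 441059/√(21 + 2*I*√33)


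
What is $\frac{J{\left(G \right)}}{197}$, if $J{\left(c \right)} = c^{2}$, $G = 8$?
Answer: $\frac{64}{197} \approx 0.32487$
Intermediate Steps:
$\frac{J{\left(G \right)}}{197} = \frac{8^{2}}{197} = 64 \cdot \frac{1}{197} = \frac{64}{197}$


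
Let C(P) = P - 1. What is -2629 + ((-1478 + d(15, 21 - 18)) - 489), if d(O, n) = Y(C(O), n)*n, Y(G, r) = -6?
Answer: -4614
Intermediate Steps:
C(P) = -1 + P
d(O, n) = -6*n
-2629 + ((-1478 + d(15, 21 - 18)) - 489) = -2629 + ((-1478 - 6*(21 - 18)) - 489) = -2629 + ((-1478 - 6*3) - 489) = -2629 + ((-1478 - 18) - 489) = -2629 + (-1496 - 489) = -2629 - 1985 = -4614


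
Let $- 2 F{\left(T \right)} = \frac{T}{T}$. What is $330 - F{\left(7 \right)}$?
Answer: $\frac{661}{2} \approx 330.5$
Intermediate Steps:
$F{\left(T \right)} = - \frac{1}{2}$ ($F{\left(T \right)} = - \frac{T \frac{1}{T}}{2} = \left(- \frac{1}{2}\right) 1 = - \frac{1}{2}$)
$330 - F{\left(7 \right)} = 330 - - \frac{1}{2} = 330 + \frac{1}{2} = \frac{661}{2}$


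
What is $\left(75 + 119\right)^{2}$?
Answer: $37636$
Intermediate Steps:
$\left(75 + 119\right)^{2} = 194^{2} = 37636$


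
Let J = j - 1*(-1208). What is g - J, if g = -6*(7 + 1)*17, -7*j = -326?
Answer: -14494/7 ≈ -2070.6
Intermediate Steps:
j = 326/7 (j = -1/7*(-326) = 326/7 ≈ 46.571)
J = 8782/7 (J = 326/7 - 1*(-1208) = 326/7 + 1208 = 8782/7 ≈ 1254.6)
g = -816 (g = -6*8*17 = -48*17 = -816)
g - J = -816 - 1*8782/7 = -816 - 8782/7 = -14494/7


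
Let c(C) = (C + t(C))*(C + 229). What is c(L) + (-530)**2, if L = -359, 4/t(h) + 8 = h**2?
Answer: 42214928090/128873 ≈ 3.2757e+5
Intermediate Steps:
t(h) = 4/(-8 + h**2)
c(C) = (229 + C)*(C + 4/(-8 + C**2)) (c(C) = (C + 4/(-8 + C**2))*(C + 229) = (C + 4/(-8 + C**2))*(229 + C) = (229 + C)*(C + 4/(-8 + C**2)))
c(L) + (-530)**2 = (916 + 4*(-359) - 359*(-8 + (-359)**2)*(229 - 359))/(-8 + (-359)**2) + (-530)**2 = (916 - 1436 - 359*(-8 + 128881)*(-130))/(-8 + 128881) + 280900 = (916 - 1436 - 359*128873*(-130))/128873 + 280900 = (916 - 1436 + 6014502910)/128873 + 280900 = (1/128873)*6014502390 + 280900 = 6014502390/128873 + 280900 = 42214928090/128873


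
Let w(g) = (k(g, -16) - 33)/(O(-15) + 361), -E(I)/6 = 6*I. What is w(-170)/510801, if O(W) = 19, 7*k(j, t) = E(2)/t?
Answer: -151/905820440 ≈ -1.6670e-7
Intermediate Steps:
E(I) = -36*I
k(j, t) = -72/(7*t) (k(j, t) = ((-36*2)/t)/7 = (-72/t)/7 = -72/(7*t))
w(g) = -453/5320 (w(g) = (-72/7/(-16) - 33)/(19 + 361) = (-72/7*(-1/16) - 33)/380 = (9/14 - 33)*(1/380) = -453/14*1/380 = -453/5320)
w(-170)/510801 = -453/5320/510801 = -453/5320*1/510801 = -151/905820440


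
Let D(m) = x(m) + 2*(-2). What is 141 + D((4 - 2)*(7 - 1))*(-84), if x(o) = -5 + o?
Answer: -111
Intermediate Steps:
D(m) = -9 + m (D(m) = (-5 + m) + 2*(-2) = (-5 + m) - 4 = -9 + m)
141 + D((4 - 2)*(7 - 1))*(-84) = 141 + (-9 + (4 - 2)*(7 - 1))*(-84) = 141 + (-9 + 2*6)*(-84) = 141 + (-9 + 12)*(-84) = 141 + 3*(-84) = 141 - 252 = -111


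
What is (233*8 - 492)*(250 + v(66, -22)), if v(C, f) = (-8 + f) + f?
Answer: 271656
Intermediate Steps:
v(C, f) = -8 + 2*f
(233*8 - 492)*(250 + v(66, -22)) = (233*8 - 492)*(250 + (-8 + 2*(-22))) = (1864 - 492)*(250 + (-8 - 44)) = 1372*(250 - 52) = 1372*198 = 271656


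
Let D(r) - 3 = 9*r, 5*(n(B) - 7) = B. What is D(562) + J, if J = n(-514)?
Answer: 24826/5 ≈ 4965.2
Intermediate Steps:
n(B) = 7 + B/5
J = -479/5 (J = 7 + (1/5)*(-514) = 7 - 514/5 = -479/5 ≈ -95.800)
D(r) = 3 + 9*r
D(562) + J = (3 + 9*562) - 479/5 = (3 + 5058) - 479/5 = 5061 - 479/5 = 24826/5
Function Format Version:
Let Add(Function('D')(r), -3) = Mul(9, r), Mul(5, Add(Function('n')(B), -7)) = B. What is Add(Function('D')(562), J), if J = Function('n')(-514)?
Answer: Rational(24826, 5) ≈ 4965.2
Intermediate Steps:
Function('n')(B) = Add(7, Mul(Rational(1, 5), B))
J = Rational(-479, 5) (J = Add(7, Mul(Rational(1, 5), -514)) = Add(7, Rational(-514, 5)) = Rational(-479, 5) ≈ -95.800)
Function('D')(r) = Add(3, Mul(9, r))
Add(Function('D')(562), J) = Add(Add(3, Mul(9, 562)), Rational(-479, 5)) = Add(Add(3, 5058), Rational(-479, 5)) = Add(5061, Rational(-479, 5)) = Rational(24826, 5)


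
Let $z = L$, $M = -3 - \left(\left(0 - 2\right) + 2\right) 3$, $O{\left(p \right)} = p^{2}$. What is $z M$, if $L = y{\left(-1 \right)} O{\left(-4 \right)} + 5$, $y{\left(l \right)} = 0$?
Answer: $-15$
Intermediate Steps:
$M = -3$ ($M = -3 - \left(-2 + 2\right) 3 = -3 - 0 \cdot 3 = -3 - 0 = -3 + 0 = -3$)
$L = 5$ ($L = 0 \left(-4\right)^{2} + 5 = 0 \cdot 16 + 5 = 0 + 5 = 5$)
$z = 5$
$z M = 5 \left(-3\right) = -15$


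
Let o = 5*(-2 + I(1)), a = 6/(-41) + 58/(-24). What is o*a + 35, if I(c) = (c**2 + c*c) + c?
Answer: 10915/492 ≈ 22.185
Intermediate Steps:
a = -1261/492 (a = 6*(-1/41) + 58*(-1/24) = -6/41 - 29/12 = -1261/492 ≈ -2.5630)
I(c) = c + 2*c**2 (I(c) = (c**2 + c**2) + c = 2*c**2 + c = c + 2*c**2)
o = 5 (o = 5*(-2 + 1*(1 + 2*1)) = 5*(-2 + 1*(1 + 2)) = 5*(-2 + 1*3) = 5*(-2 + 3) = 5*1 = 5)
o*a + 35 = 5*(-1261/492) + 35 = -6305/492 + 35 = 10915/492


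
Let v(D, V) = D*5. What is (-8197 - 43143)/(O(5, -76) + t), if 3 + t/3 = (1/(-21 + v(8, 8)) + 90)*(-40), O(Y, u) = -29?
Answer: 487730/103021 ≈ 4.7343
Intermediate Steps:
v(D, V) = 5*D
t = -205491/19 (t = -9 + 3*((1/(-21 + 5*8) + 90)*(-40)) = -9 + 3*((1/(-21 + 40) + 90)*(-40)) = -9 + 3*((1/19 + 90)*(-40)) = -9 + 3*((1711/19)*(-40)) = -9 + 3*(-68440/19) = -9 - 205320/19 = -205491/19 ≈ -10815.)
(-8197 - 43143)/(O(5, -76) + t) = (-8197 - 43143)/(-29 - 205491/19) = -51340/(-206042/19) = -51340*(-19/206042) = 487730/103021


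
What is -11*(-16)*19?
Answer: 3344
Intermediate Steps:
-11*(-16)*19 = 176*19 = 3344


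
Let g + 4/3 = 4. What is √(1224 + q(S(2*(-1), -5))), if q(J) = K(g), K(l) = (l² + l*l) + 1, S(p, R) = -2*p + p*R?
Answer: √11153/3 ≈ 35.203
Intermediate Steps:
g = 8/3 (g = -4/3 + 4 = 8/3 ≈ 2.6667)
S(p, R) = -2*p + R*p
K(l) = 1 + 2*l² (K(l) = (l² + l²) + 1 = 2*l² + 1 = 1 + 2*l²)
q(J) = 137/9 (q(J) = 1 + 2*(8/3)² = 1 + 2*(64/9) = 1 + 128/9 = 137/9)
√(1224 + q(S(2*(-1), -5))) = √(1224 + 137/9) = √(11153/9) = √11153/3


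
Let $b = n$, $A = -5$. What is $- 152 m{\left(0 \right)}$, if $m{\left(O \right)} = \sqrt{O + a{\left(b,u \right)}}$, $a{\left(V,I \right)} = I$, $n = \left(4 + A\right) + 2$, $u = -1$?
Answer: $- 152 i \approx - 152.0 i$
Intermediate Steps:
$n = 1$ ($n = \left(4 - 5\right) + 2 = -1 + 2 = 1$)
$b = 1$
$m{\left(O \right)} = \sqrt{-1 + O}$ ($m{\left(O \right)} = \sqrt{O - 1} = \sqrt{-1 + O}$)
$- 152 m{\left(0 \right)} = - 152 \sqrt{-1 + 0} = - 152 \sqrt{-1} = - 152 i$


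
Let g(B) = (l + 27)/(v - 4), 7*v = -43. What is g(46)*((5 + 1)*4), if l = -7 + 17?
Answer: -6216/71 ≈ -87.549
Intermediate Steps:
v = -43/7 (v = (⅐)*(-43) = -43/7 ≈ -6.1429)
l = 10
g(B) = -259/71 (g(B) = (10 + 27)/(-43/7 - 4) = 37/(-71/7) = 37*(-7/71) = -259/71)
g(46)*((5 + 1)*4) = -259*(5 + 1)*4/71 = -1554*4/71 = -259/71*24 = -6216/71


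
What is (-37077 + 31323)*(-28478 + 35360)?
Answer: -39599028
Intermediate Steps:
(-37077 + 31323)*(-28478 + 35360) = -5754*6882 = -39599028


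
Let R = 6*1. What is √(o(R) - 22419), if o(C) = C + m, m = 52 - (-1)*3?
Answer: I*√22358 ≈ 149.53*I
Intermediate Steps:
R = 6
m = 55 (m = 52 - 1*(-3) = 52 + 3 = 55)
o(C) = 55 + C (o(C) = C + 55 = 55 + C)
√(o(R) - 22419) = √((55 + 6) - 22419) = √(61 - 22419) = √(-22358) = I*√22358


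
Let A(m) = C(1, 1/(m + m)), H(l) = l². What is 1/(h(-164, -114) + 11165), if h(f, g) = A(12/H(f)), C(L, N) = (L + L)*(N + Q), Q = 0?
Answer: 3/40219 ≈ 7.4592e-5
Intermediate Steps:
C(L, N) = 2*L*N (C(L, N) = (L + L)*(N + 0) = (2*L)*N = 2*L*N)
A(m) = 1/m (A(m) = 2*1/(m + m) = 2*1/(2*m) = 2*1*(1/(2*m)) = 1/m)
h(f, g) = f²/12 (h(f, g) = 1/(12/(f²)) = 1/(12/f²) = f²/12)
1/(h(-164, -114) + 11165) = 1/((1/12)*(-164)² + 11165) = 1/((1/12)*26896 + 11165) = 1/(6724/3 + 11165) = 1/(40219/3) = 3/40219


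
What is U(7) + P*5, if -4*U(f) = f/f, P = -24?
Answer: -481/4 ≈ -120.25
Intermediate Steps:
U(f) = -1/4 (U(f) = -f/(4*f) = -1/4*1 = -1/4)
U(7) + P*5 = -1/4 - 24*5 = -1/4 - 120 = -481/4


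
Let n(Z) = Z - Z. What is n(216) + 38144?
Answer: 38144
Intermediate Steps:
n(Z) = 0
n(216) + 38144 = 0 + 38144 = 38144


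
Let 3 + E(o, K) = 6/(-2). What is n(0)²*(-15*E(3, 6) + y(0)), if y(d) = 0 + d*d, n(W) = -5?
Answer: 2250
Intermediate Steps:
E(o, K) = -6 (E(o, K) = -3 + 6/(-2) = -3 + 6*(-½) = -3 - 3 = -6)
y(d) = d² (y(d) = 0 + d² = d²)
n(0)²*(-15*E(3, 6) + y(0)) = (-5)²*(-15*(-6) + 0²) = 25*(90 + 0) = 25*90 = 2250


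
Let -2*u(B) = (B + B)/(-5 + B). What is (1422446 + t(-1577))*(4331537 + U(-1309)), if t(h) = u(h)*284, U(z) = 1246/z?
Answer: 911190886435779332/147917 ≈ 6.1601e+12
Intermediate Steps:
u(B) = -B/(-5 + B) (u(B) = -(B + B)/(2*(-5 + B)) = -2*B/(2*(-5 + B)) = -B/(-5 + B))
t(h) = -284*h/(-5 + h) (t(h) = -h/(-5 + h)*284 = -284*h/(-5 + h))
(1422446 + t(-1577))*(4331537 + U(-1309)) = (1422446 - 284*(-1577)/(-5 - 1577))*(4331537 + 1246/(-1309)) = (1422446 - 284*(-1577)/(-1582))*(4331537 + 1246*(-1/1309)) = (1422446 - 284*(-1577)*(-1/1582))*(4331537 - 178/187) = (1422446 - 223934/791)*(809997241/187) = (1124930852/791)*(809997241/187) = 911190886435779332/147917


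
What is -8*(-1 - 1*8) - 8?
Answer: 64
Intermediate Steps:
-8*(-1 - 1*8) - 8 = -8*(-1 - 8) - 8 = -8*(-9) - 8 = 72 - 8 = 64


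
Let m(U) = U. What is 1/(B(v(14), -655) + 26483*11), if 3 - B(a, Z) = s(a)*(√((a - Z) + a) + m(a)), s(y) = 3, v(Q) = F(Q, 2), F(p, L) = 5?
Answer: 291301/84856266616 + 3*√665/84856266616 ≈ 3.4338e-6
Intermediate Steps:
v(Q) = 5
B(a, Z) = 3 - 3*a - 3*√(-Z + 2*a) (B(a, Z) = 3 - 3*(√((a - Z) + a) + a) = 3 - 3*(√(-Z + 2*a) + a) = 3 - 3*(a + √(-Z + 2*a)) = 3 - (3*a + 3*√(-Z + 2*a)) = 3 + (-3*a - 3*√(-Z + 2*a)) = 3 - 3*a - 3*√(-Z + 2*a))
1/(B(v(14), -655) + 26483*11) = 1/((3 - 3*5 - 3*√(-1*(-655) + 2*5)) + 26483*11) = 1/((3 - 15 - 3*√(655 + 10)) + 291313) = 1/((3 - 15 - 3*√665) + 291313) = 1/((-12 - 3*√665) + 291313) = 1/(291301 - 3*√665)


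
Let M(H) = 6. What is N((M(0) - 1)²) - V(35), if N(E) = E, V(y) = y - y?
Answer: 25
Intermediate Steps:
V(y) = 0
N((M(0) - 1)²) - V(35) = (6 - 1)² - 1*0 = 5² + 0 = 25 + 0 = 25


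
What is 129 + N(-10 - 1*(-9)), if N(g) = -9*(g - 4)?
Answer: 174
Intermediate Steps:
N(g) = 36 - 9*g (N(g) = -9*(-4 + g) = 36 - 9*g)
129 + N(-10 - 1*(-9)) = 129 + (36 - 9*(-10 - 1*(-9))) = 129 + (36 - 9*(-10 + 9)) = 129 + (36 - 9*(-1)) = 129 + (36 + 9) = 129 + 45 = 174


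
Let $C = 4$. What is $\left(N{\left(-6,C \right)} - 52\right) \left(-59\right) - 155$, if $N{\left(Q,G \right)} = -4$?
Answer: $3149$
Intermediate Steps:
$\left(N{\left(-6,C \right)} - 52\right) \left(-59\right) - 155 = \left(-4 - 52\right) \left(-59\right) - 155 = \left(-56\right) \left(-59\right) - 155 = 3304 - 155 = 3149$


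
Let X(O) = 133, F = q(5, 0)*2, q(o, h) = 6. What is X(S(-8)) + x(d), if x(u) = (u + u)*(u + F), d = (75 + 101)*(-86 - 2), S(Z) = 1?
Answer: 479384709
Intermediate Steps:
d = -15488 (d = 176*(-88) = -15488)
F = 12 (F = 6*2 = 12)
x(u) = 2*u*(12 + u) (x(u) = (u + u)*(u + 12) = (2*u)*(12 + u) = 2*u*(12 + u))
X(S(-8)) + x(d) = 133 + 2*(-15488)*(12 - 15488) = 133 + 2*(-15488)*(-15476) = 133 + 479384576 = 479384709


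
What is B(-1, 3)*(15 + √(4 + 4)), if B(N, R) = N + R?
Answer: 30 + 4*√2 ≈ 35.657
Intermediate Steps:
B(-1, 3)*(15 + √(4 + 4)) = (-1 + 3)*(15 + √(4 + 4)) = 2*(15 + √8) = 2*(15 + 2*√2) = 30 + 4*√2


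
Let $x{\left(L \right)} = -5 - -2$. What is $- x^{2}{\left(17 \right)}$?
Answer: $-9$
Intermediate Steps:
$x{\left(L \right)} = -3$ ($x{\left(L \right)} = -5 + 2 = -3$)
$- x^{2}{\left(17 \right)} = - \left(-3\right)^{2} = \left(-1\right) 9 = -9$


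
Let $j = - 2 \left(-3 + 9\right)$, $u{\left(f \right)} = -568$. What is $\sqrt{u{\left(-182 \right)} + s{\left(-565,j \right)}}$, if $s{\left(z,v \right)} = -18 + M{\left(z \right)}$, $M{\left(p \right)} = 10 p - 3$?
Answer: $i \sqrt{6239} \approx 78.987 i$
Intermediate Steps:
$M{\left(p \right)} = -3 + 10 p$ ($M{\left(p \right)} = 10 p + \left(-7 + 4\right) = 10 p - 3 = -3 + 10 p$)
$j = -12$ ($j = \left(-2\right) 6 = -12$)
$s{\left(z,v \right)} = -21 + 10 z$ ($s{\left(z,v \right)} = -18 + \left(-3 + 10 z\right) = -21 + 10 z$)
$\sqrt{u{\left(-182 \right)} + s{\left(-565,j \right)}} = \sqrt{-568 + \left(-21 + 10 \left(-565\right)\right)} = \sqrt{-568 - 5671} = \sqrt{-6239} = i \sqrt{6239}$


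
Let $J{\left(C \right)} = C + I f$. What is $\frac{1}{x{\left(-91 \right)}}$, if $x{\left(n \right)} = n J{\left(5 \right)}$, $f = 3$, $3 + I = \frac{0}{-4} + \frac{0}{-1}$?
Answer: $\frac{1}{364} \approx 0.0027473$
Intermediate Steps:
$I = -3$ ($I = -3 + \left(\frac{0}{-4} + \frac{0}{-1}\right) = -3 + \left(0 \left(- \frac{1}{4}\right) + 0 \left(-1\right)\right) = -3 + \left(0 + 0\right) = -3 + 0 = -3$)
$J{\left(C \right)} = -9 + C$ ($J{\left(C \right)} = C - 9 = -9 + C$)
$x{\left(n \right)} = - 4 n$ ($x{\left(n \right)} = n \left(-9 + 5\right) = n \left(-4\right) = - 4 n$)
$\frac{1}{x{\left(-91 \right)}} = \frac{1}{\left(-4\right) \left(-91\right)} = \frac{1}{364}$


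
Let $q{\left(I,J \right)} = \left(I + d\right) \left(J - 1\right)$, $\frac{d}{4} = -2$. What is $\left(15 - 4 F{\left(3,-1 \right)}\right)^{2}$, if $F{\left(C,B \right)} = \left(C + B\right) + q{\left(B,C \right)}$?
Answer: $6241$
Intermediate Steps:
$d = -8$ ($d = 4 \left(-2\right) = -8$)
$q{\left(I,J \right)} = \left(-1 + J\right) \left(-8 + I\right)$ ($q{\left(I,J \right)} = \left(I - 8\right) \left(J - 1\right) = \left(-8 + I\right) \left(-1 + J\right) = \left(-1 + J\right) \left(-8 + I\right)$)
$F{\left(C,B \right)} = 8 - 7 C + B C$ ($F{\left(C,B \right)} = \left(C + B\right) + \left(8 - B - 8 C + B C\right) = \left(B + C\right) + \left(8 - B - 8 C + B C\right) = 8 - 7 C + B C$)
$\left(15 - 4 F{\left(3,-1 \right)}\right)^{2} = \left(15 - 4 \left(8 - 21 - 3\right)\right)^{2} = \left(15 - -64\right)^{2} = \left(15 + 64\right)^{2} = 79^{2} = 6241$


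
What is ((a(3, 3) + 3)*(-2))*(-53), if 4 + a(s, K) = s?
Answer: 212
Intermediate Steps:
a(s, K) = -4 + s
((a(3, 3) + 3)*(-2))*(-53) = (((-4 + 3) + 3)*(-2))*(-53) = ((-1 + 3)*(-2))*(-53) = (2*(-2))*(-53) = -4*(-53) = 212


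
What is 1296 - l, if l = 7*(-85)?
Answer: 1891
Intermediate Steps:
l = -595
1296 - l = 1296 - 1*(-595) = 1296 + 595 = 1891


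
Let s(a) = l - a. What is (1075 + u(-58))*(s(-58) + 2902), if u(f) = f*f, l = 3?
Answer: 13152757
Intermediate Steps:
u(f) = f²
s(a) = 3 - a
(1075 + u(-58))*(s(-58) + 2902) = (1075 + (-58)²)*((3 - 1*(-58)) + 2902) = (1075 + 3364)*((3 + 58) + 2902) = 4439*(61 + 2902) = 4439*2963 = 13152757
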